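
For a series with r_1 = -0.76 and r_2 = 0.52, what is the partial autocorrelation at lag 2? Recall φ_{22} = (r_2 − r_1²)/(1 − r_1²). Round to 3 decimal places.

φ_{22} = (r_2 − r_1²) / (1 − r_1²)
r_1² = (-0.76)² = 0.5776
Numerator = 0.52 − 0.5776 = -0.0576; denominator = 1 − 0.5776 = 0.4224
φ_{22} = -0.0576 / 0.4224 = -0.136

-0.136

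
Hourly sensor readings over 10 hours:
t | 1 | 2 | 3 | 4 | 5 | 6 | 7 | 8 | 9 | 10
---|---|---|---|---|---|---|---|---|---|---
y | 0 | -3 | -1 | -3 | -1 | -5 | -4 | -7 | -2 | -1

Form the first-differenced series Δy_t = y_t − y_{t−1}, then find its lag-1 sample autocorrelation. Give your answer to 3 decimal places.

First differences Δy: -3, 2, -2, 2, -4, 1, -3, 5, 1
Mean of differences = -0.1111
Numerator Σ(Δy_t−Δȳ)(Δy_{t+1}−Δȳ) = -38.9012
Denominator Σ(Δy_t−Δȳ)² = 72.8889
r_1(Δy) = -38.9012 / 72.8889 = -0.534

-0.534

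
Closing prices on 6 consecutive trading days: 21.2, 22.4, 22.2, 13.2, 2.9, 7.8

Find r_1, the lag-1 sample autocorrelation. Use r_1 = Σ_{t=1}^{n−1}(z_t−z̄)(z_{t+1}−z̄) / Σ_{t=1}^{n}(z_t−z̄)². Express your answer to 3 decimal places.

Mean z̄ = (21.2 + 22.4 + 22.2 + 13.2 + 2.9 + 7.8)/6 = 14.9500
Σ(z_t−z̄)(z_{t+1}−z̄) = (46.5625) + (54.0125) + (-12.6875) + (21.0875) + (86.1575) = 195.1325
Denominator Σ(z_t−z̄)² = 346.5150
r_1 = 195.1325 / 346.5150 = 0.563

0.563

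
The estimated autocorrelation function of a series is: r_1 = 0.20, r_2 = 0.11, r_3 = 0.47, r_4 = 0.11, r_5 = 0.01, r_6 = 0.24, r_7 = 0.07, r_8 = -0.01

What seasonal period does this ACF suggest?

The largest autocorrelation is r_3 = 0.47, with a weaker echo at lag 6 (0.24); the remaining lags stay at or below 0.20. The elevated value at lag 1 (0.20), dropping to 0.11 at lag 2, reflects decaying short-term dependence rather than seasonality.
The dominant spike at lag 3 indicates a seasonal period of 3.

3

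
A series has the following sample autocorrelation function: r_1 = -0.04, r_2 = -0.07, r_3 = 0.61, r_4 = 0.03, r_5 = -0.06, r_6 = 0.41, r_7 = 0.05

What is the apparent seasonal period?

The largest autocorrelation is r_3 = 0.61, with a weaker echo at lag 6 (0.41); the remaining lags stay at or below 0.05.
The dominant spike at lag 3 indicates a seasonal period of 3.

3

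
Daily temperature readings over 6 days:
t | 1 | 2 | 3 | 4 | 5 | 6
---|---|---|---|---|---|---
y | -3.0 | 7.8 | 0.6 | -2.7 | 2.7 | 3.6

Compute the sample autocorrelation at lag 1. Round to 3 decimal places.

-0.389

Mean ȳ = (-3.0 + 7.8 + 0.6 − 2.7 + 2.7 + 3.6)/6 = 1.5000
Deviations from mean: -4.5000, 6.3000, -0.9000, -4.2000, 1.2000, 2.1000
Numerator Σ_{t=1}^{5}(y_t−ȳ)(y_{t+1}−ȳ) = -32.7600
Denominator Σ(y_t−ȳ)² = 84.2400
r_1 = -32.7600 / 84.2400 = -0.389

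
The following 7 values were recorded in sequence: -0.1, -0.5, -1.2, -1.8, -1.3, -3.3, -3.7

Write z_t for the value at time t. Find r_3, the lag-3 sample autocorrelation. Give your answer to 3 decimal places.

Mean z̄ = (-0.1 − 0.5 − 1.2 − 1.8 − 1.3 − 3.3 − 3.7)/7 = -1.7000
Deviations from mean: 1.6000, 1.2000, 0.5000, -0.1000, 0.4000, -1.6000, -2.0000
Numerator Σ_{t=1}^{4}(z_t−z̄)(z_{t+3}−z̄) = -0.2800
Denominator Σ(z_t−z̄)² = 10.9800
r_3 = -0.2800 / 10.9800 = -0.026

-0.026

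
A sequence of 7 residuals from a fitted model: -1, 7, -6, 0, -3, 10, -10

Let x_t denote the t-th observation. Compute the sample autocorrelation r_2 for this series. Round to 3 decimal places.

Mean x̄ = (-1 + 7 − 6 + 0 − 3 + 10 − 10)/7 = -0.4286
Numerator Σ_{t=1}^{5}(x_t−x̄)(x_{t+2}−x̄) = 49.7755
Denominator Σ(x_t−x̄)² = 293.7143
r_2 = 49.7755 / 293.7143 = 0.169

0.169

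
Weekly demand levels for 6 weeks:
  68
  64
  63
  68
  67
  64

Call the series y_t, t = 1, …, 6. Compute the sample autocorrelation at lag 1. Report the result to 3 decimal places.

Mean ȳ = (68 + 64 + 63 + 68 + 67 + 64)/6 = 65.6667
Deviations from mean: 2.3333, -1.6667, -2.6667, 2.3333, 1.3333, -1.6667
Numerator Σ_{t=1}^{5}(y_t−ȳ)(y_{t+1}−ȳ) = -4.7778
Denominator Σ(y_t−ȳ)² = 25.3333
r_1 = -4.7778 / 25.3333 = -0.189

-0.189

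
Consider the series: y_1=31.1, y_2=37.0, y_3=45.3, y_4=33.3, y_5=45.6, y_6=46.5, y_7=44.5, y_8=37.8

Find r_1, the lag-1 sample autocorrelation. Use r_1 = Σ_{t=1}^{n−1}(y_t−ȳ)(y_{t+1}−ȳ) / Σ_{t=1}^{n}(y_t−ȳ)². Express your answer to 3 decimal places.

Mean ȳ = (31.1 + 37.0 + 45.3 + 33.3 + 45.6 + 46.5 + 44.5 + 37.8)/8 = 40.1375
Numerator Σ_{t=1}^{7}(y_t−ȳ)(y_{t+1}−ȳ) = -8.1764
Denominator Σ(y_t−ȳ)² = 259.7388
r_1 = -8.1764 / 259.7388 = -0.031

-0.031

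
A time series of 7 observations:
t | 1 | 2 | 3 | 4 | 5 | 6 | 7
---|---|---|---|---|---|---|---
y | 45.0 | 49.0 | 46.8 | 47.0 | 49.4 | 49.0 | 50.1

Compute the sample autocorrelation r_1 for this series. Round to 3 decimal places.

Mean ȳ = (45.0 + 49.0 + 46.8 + 47.0 + 49.4 + 49.0 + 50.1)/7 = 48.0429
Numerator Σ_{t=1}^{6}(y_t−ȳ)(y_{t+1}−ȳ) = -0.9533
Denominator Σ(y_t−ȳ)² = 19.7971
r_1 = -0.9533 / 19.7971 = -0.048

-0.048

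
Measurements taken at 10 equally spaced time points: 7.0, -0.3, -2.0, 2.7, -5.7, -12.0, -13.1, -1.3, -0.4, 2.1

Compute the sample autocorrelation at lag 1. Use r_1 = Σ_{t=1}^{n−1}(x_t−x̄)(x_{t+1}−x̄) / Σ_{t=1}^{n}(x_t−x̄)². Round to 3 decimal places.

Mean x̄ = (7.0 − 0.3 − 2.0 + 2.7 − 5.7 − 12.0 − 13.1 − 1.3 − 0.4 + 2.1)/10 = -2.3000
Numerator Σ_{t=1}^{9}(x_t−x̄)(x_{t+1}−x̄) = 140.9000
Denominator Σ(x_t−x̄)² = 361.8400
r_1 = 140.9000 / 361.8400 = 0.389

0.389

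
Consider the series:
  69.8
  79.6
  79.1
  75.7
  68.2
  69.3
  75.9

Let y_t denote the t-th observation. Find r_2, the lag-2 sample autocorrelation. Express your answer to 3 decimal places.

Mean ȳ = (69.8 + 79.6 + 79.1 + 75.7 + 68.2 + 69.3 + 75.9)/7 = 73.9429
Deviations from mean: -4.1429, 5.6571, 5.1571, 1.7571, -5.7429, -4.6429, 1.9571
Σ(y_t−ȳ)(y_{t+2}−ȳ) = (-21.3653) + (9.9404) + (-29.6167) + (-8.1582) + (-11.2396) = -60.4394
Denominator Σ(y_t−ȳ)² = 137.2171
r_2 = -60.4394 / 137.2171 = -0.440

-0.440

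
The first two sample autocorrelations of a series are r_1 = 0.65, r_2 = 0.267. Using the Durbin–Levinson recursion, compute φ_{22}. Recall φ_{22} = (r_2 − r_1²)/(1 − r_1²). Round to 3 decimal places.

-0.269

φ_{22} = (r_2 − r_1²) / (1 − r_1²)
r_1² = (0.65)² = 0.4225
Numerator = 0.267 − 0.4225 = -0.1555; denominator = 1 − 0.4225 = 0.5775
φ_{22} = -0.1555 / 0.5775 = -0.269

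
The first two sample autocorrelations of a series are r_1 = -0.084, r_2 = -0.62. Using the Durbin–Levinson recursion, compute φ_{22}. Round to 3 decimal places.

-0.632

φ_{22} = (r_2 − r_1²) / (1 − r_1²)
r_1² = (-0.084)² = 0.007056
Numerator = -0.62 − 0.0071 = -0.6271; denominator = 1 − 0.0071 = 0.9929
φ_{22} = -0.6271 / 0.9929 = -0.632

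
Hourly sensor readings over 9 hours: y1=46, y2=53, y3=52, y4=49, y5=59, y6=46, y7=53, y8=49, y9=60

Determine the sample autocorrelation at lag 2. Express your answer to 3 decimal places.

0.234

Mean ȳ = (46 + 53 + 52 + 49 + 59 + 46 + 53 + 49 + 60)/9 = 51.8889
Σ(y_t−ȳ)(y_{t+2}−ȳ) = (-0.6543) + (-3.2099) + (0.7901) + (17.0123) + (7.9012) + (17.0123) + (9.0123) = 47.8642
Denominator Σ(y_t−ȳ)² = 204.8889
r_2 = 47.8642 / 204.8889 = 0.234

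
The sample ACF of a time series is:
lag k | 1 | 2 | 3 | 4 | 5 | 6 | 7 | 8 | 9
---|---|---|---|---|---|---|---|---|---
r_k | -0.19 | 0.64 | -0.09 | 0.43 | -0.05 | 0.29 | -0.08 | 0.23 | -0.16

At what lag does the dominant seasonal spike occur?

2

The largest autocorrelation is r_2 = 0.64, with weaker echoes at lags 4 (0.43), 6 (0.29) and 8 (0.23); the remaining lags stay at or below -0.05.
The dominant spike at lag 2 indicates a seasonal period of 2.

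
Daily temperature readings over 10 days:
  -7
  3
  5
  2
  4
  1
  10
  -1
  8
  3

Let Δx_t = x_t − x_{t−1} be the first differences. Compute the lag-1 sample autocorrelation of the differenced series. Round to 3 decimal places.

First differences Δx: 10, 2, -3, 2, -3, 9, -11, 9, -5
Mean of differences = 1.1111
Numerator Σ(Δx_t−Δx̄)(Δx_{t+1}−Δx̄) = -274.7901
Denominator Σ(Δx_t−Δx̄)² = 422.8889
r_1(Δx) = -274.7901 / 422.8889 = -0.650

-0.650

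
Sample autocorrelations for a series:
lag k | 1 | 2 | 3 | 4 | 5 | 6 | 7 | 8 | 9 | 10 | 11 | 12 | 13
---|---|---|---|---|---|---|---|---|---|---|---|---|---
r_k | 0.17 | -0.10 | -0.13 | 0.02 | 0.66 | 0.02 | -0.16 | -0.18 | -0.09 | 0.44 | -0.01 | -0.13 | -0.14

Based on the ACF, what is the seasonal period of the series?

The largest autocorrelation is r_5 = 0.66, with a weaker echo at lag 10 (0.44); the remaining lags stay at or below 0.17.
The dominant spike at lag 5 indicates a seasonal period of 5.

5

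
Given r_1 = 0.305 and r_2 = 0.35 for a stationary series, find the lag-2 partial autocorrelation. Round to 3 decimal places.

0.283

φ_{22} = (r_2 − r_1²) / (1 − r_1²)
r_1² = (0.305)² = 0.093025
Numerator = 0.35 − 0.0930 = 0.2570; denominator = 1 − 0.0930 = 0.9070
φ_{22} = 0.2570 / 0.9070 = 0.283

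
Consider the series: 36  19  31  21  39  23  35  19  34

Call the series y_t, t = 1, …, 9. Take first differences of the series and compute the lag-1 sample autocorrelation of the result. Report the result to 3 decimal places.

-0.815

First differences Δy: -17, 12, -10, 18, -16, 12, -16, 15
Mean of differences = -0.2500
Numerator Σ(Δy_t−Δȳ)(Δy_{t+1}−Δȳ) = -1416.0625
Denominator Σ(Δy_t−Δȳ)² = 1737.5000
r_1(Δy) = -1416.0625 / 1737.5000 = -0.815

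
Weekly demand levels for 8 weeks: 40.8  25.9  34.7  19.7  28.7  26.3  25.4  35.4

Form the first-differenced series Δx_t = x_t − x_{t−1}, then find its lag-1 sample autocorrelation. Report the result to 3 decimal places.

First differences Δx: -14.9, 8.8, -15.0, 9.0, -2.4, -0.9, 10.0
Mean of differences = -0.7714
Numerator Σ(Δx_t−Δx̄)(Δx_{t+1}−Δx̄) = -427.5408
Denominator Σ(Δx_t−Δx̄)² = 707.8543
r_1(Δx) = -427.5408 / 707.8543 = -0.604

-0.604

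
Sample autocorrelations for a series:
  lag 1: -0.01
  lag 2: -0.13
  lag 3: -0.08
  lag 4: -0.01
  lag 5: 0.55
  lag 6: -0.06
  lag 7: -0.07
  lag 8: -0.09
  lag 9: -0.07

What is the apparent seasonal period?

5

The largest autocorrelation is r_5 = 0.55; the remaining lags stay at or below -0.01.
The dominant spike at lag 5 indicates a seasonal period of 5.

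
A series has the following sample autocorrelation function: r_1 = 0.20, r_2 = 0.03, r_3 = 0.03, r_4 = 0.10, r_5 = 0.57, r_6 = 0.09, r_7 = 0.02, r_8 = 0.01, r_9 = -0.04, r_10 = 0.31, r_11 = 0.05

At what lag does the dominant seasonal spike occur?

5

The largest autocorrelation is r_5 = 0.57, with a weaker echo at lag 10 (0.31); the remaining lags stay at or below 0.20. The elevated value at lag 1 (0.20), dropping to 0.03 at lag 2, reflects decaying short-term dependence rather than seasonality.
The dominant spike at lag 5 indicates a seasonal period of 5.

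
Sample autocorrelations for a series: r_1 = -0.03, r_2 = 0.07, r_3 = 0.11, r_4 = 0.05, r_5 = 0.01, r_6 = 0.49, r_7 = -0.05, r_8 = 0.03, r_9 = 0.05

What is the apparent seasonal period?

The largest autocorrelation is r_6 = 0.49; the remaining lags stay at or below 0.11.
The dominant spike at lag 6 indicates a seasonal period of 6.

6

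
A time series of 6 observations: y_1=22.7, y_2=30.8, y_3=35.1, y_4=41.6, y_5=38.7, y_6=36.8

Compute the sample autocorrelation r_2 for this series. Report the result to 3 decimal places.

Mean ȳ = (22.7 + 30.8 + 35.1 + 41.6 + 38.7 + 36.8)/6 = 34.2833
Σ(y_t−ȳ)(y_{t+2}−ȳ) = (-9.4597) + (-25.4864) + (3.6069) + (18.4136) = -12.9256
Denominator Σ(y_t−ȳ)² = 226.3483
r_2 = -12.9256 / 226.3483 = -0.057

-0.057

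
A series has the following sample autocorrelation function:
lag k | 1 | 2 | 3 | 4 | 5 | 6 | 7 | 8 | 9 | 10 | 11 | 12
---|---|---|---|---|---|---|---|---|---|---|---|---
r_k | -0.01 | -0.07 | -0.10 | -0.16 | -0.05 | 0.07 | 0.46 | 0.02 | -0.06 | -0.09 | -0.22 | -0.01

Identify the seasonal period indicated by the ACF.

The largest autocorrelation is r_7 = 0.46; the remaining lags stay at or below 0.07.
The dominant spike at lag 7 indicates a seasonal period of 7.

7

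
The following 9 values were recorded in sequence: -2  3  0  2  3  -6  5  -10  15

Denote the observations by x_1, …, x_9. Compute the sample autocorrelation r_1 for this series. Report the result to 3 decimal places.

Mean x̄ = (-2 + 3 + 0 + 2 + 3 − 6 + 5 − 10 + 15)/9 = 1.1111
Numerator Σ_{t=1}^{8}(x_t−x̄)(x_{t+1}−x̄) = -245.9012
Denominator Σ(x_t−x̄)² = 400.8889
r_1 = -245.9012 / 400.8889 = -0.613

-0.613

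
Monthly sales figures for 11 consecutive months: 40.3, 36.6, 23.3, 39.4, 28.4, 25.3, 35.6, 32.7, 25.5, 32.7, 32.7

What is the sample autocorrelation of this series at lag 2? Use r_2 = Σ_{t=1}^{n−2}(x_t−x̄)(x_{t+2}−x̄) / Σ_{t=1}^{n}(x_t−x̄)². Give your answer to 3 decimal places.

-0.301

Mean x̄ = (40.3 + 36.6 + 23.3 + 39.4 + 28.4 + 25.3 + 35.6 + 32.7 + 25.5 + 32.7 + 32.7)/11 = 32.0455
Numerator Σ_{t=1}^{9}(x_t−x̄)(x_{t+2}−x̄) = -100.9169
Denominator Σ(x_t−x̄)² = 335.0073
r_2 = -100.9169 / 335.0073 = -0.301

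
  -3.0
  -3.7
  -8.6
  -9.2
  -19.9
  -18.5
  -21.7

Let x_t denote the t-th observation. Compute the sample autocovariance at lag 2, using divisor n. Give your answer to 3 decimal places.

12.179

Mean x̄ = (-3.0 − 3.7 − 8.6 − 9.2 − 19.9 − 18.5 − 21.7)/7 = -12.0857
Σ_{t=1}^{5}(x_t−x̄)(x_{t+2}−x̄) = 85.2496
γ_2 = 85.2496 / 7 = 12.179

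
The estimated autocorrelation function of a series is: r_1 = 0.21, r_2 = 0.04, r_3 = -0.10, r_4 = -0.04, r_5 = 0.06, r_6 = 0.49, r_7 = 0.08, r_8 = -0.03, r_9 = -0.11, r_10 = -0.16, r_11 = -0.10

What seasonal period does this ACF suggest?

6

The largest autocorrelation is r_6 = 0.49; the remaining lags stay at or below 0.21. The elevated value at lag 1 (0.21), dropping to 0.04 at lag 2, reflects decaying short-term dependence rather than seasonality.
The dominant spike at lag 6 indicates a seasonal period of 6.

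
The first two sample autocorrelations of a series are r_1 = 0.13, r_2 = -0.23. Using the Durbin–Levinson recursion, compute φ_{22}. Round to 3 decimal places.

-0.251

φ_{22} = (r_2 − r_1²) / (1 − r_1²)
r_1² = (0.13)² = 0.0169
Numerator = -0.23 − 0.0169 = -0.2469; denominator = 1 − 0.0169 = 0.9831
φ_{22} = -0.2469 / 0.9831 = -0.251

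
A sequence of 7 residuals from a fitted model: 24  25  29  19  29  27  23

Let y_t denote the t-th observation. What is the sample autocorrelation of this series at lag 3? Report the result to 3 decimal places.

Mean ȳ = (24 + 25 + 29 + 19 + 29 + 27 + 23)/7 = 25.1429
Deviations from mean: -1.1429, -0.1429, 3.8571, -6.1429, 3.8571, 1.8571, -2.1429
Σ(y_t−ȳ)(y_{t+3}−ȳ) = (7.0204) + (-0.5510) + (7.1633) + (13.1633) = 26.7959
Denominator Σ(y_t−ȳ)² = 76.8571
r_3 = 26.7959 / 76.8571 = 0.349

0.349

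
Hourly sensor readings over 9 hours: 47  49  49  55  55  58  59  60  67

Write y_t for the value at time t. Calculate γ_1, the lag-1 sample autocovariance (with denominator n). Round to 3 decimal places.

19.534

Mean ȳ = (47 + 49 + 49 + 55 + 55 + 58 + 59 + 60 + 67)/9 = 55.4444
Σ_{t=1}^{8}(y_t−ȳ)(y_{t+1}−ȳ) = 175.8025
γ_1 = 175.8025 / 9 = 19.534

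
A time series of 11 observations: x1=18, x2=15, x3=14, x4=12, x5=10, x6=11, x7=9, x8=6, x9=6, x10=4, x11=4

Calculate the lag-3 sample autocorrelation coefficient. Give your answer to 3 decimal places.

0.204

Mean x̄ = (18 + 15 + 14 + 12 + 10 + 11 + 9 + 6 + 6 + 4 + 4)/11 = 9.9091
Numerator Σ_{t=1}^{8}(x_t−x̄)(x_{t+3}−x̄) = 43.7934
Denominator Σ(x_t−x̄)² = 214.9091
r_3 = 43.7934 / 214.9091 = 0.204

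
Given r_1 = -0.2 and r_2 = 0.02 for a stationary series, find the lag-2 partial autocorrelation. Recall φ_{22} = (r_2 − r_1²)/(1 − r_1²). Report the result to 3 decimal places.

φ_{22} = (r_2 − r_1²) / (1 − r_1²)
r_1² = (-0.2)² = 0.04
Numerator = 0.02 − 0.0400 = -0.0200; denominator = 1 − 0.0400 = 0.9600
φ_{22} = -0.0200 / 0.9600 = -0.021

-0.021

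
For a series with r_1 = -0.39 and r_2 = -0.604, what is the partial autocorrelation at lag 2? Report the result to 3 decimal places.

-0.892

φ_{22} = (r_2 − r_1²) / (1 − r_1²)
r_1² = (-0.39)² = 0.1521
Numerator = -0.604 − 0.1521 = -0.7561; denominator = 1 − 0.1521 = 0.8479
φ_{22} = -0.7561 / 0.8479 = -0.892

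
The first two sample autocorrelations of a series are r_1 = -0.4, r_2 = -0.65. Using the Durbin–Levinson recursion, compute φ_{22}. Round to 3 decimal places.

φ_{22} = (r_2 − r_1²) / (1 − r_1²)
r_1² = (-0.4)² = 0.16
Numerator = -0.65 − 0.1600 = -0.8100; denominator = 1 − 0.1600 = 0.8400
φ_{22} = -0.8100 / 0.8400 = -0.964

-0.964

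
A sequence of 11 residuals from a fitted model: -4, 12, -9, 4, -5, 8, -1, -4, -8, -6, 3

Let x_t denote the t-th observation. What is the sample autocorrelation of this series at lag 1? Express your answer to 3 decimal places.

-0.439

Mean x̄ = (-4 + 12 − 9 + 4 − 5 + 8 − 1 − 4 − 8 − 6 + 3)/11 = -0.9091
Numerator Σ_{t=1}^{10}(x_t−x̄)(x_{t+1}−x̄) = -203.0083
Denominator Σ(x_t−x̄)² = 462.9091
r_1 = -203.0083 / 462.9091 = -0.439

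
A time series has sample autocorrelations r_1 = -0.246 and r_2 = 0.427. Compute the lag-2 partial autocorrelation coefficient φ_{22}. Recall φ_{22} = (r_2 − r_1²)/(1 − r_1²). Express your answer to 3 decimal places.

φ_{22} = (r_2 − r_1²) / (1 − r_1²)
r_1² = (-0.246)² = 0.060516
Numerator = 0.427 − 0.0605 = 0.3665; denominator = 1 − 0.0605 = 0.9395
φ_{22} = 0.3665 / 0.9395 = 0.390

0.390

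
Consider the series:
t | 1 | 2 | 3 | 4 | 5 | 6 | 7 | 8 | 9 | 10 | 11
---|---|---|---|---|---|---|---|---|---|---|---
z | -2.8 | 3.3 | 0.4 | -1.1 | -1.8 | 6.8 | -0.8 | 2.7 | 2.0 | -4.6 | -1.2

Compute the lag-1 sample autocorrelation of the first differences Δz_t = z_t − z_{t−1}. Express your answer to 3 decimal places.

-0.522

First differences Δz: 6.1, -2.9, -1.5, -0.7, 8.6, -7.6, 3.5, -0.7, -6.6, 3.4
Mean of differences = 0.1600
Numerator Σ(Δz_t−Δz̄)(Δz_{t+1}−Δz̄) = -129.3016
Denominator Σ(Δz_t−Δz̄)² = 247.6840
r_1(Δz) = -129.3016 / 247.6840 = -0.522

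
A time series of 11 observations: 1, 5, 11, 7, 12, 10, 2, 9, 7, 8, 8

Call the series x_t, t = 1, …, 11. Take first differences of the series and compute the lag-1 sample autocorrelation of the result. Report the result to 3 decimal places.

-0.422

First differences Δx: 4, 6, -4, 5, -2, -8, 7, -2, 1, 0
Mean of differences = 0.7000
Numerator Σ(Δx_t−Δx̄)(Δx_{t+1}−Δx̄) = -88.5900
Denominator Σ(Δx_t−Δx̄)² = 210.1000
r_1(Δx) = -88.5900 / 210.1000 = -0.422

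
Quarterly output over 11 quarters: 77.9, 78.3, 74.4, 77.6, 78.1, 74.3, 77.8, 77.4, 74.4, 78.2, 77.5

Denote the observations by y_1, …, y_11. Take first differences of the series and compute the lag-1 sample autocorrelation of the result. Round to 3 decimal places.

First differences Δy: 0.4, -3.9, 3.2, 0.5, -3.8, 3.5, -0.4, -3.0, 3.8, -0.7
Mean of differences = -0.0400
Numerator Σ(Δy_t−Δȳ)(Δy_{t+1}−Δȳ) = -41.9056
Denominator Σ(Δy_t−Δȳ)² = 76.6240
r_1(Δy) = -41.9056 / 76.6240 = -0.547

-0.547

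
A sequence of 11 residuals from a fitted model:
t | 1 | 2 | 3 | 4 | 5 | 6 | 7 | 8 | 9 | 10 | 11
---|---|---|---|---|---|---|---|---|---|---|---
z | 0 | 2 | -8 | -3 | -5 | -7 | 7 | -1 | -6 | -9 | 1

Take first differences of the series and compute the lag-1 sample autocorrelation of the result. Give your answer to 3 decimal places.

First differences Δz: 2, -10, 5, -2, -2, 14, -8, -5, -3, 10
Mean of differences = 0.1000
Numerator Σ(Δz_t−Δz̄)(Δz_{t+1}−Δz̄) = -189.9100
Denominator Σ(Δz_t−Δz̄)² = 530.9000
r_1(Δz) = -189.9100 / 530.9000 = -0.358

-0.358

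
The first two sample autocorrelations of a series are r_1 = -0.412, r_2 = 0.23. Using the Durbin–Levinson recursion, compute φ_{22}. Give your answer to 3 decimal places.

φ_{22} = (r_2 − r_1²) / (1 − r_1²)
r_1² = (-0.412)² = 0.169744
Numerator = 0.23 − 0.1697 = 0.0603; denominator = 1 − 0.1697 = 0.8303
φ_{22} = 0.0603 / 0.8303 = 0.073

0.073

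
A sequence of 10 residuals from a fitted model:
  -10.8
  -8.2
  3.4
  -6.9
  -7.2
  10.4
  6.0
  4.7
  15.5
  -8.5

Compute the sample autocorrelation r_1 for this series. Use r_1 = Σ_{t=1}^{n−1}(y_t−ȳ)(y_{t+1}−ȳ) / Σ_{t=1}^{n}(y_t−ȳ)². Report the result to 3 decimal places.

0.060

Mean ȳ = (-10.8 − 8.2 + 3.4 − 6.9 − 7.2 + 10.4 + 6.0 + 4.7 + 15.5 − 8.5)/10 = -0.1600
Numerator Σ_{t=1}^{9}(y_t−ȳ)(y_{t+1}−ȳ) = 46.5264
Denominator Σ(y_t−ȳ)² = 773.3840
r_1 = 46.5264 / 773.3840 = 0.060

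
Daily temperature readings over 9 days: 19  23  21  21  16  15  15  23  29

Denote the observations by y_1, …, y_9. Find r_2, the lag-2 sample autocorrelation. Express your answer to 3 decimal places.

-0.265

Mean ȳ = (19 + 23 + 21 + 21 + 16 + 15 + 15 + 23 + 29)/9 = 20.2222
Numerator Σ_{t=1}^{7}(y_t−ȳ)(y_{t+2}−ȳ) = -44.4321
Denominator Σ(y_t−ȳ)² = 167.5556
r_2 = -44.4321 / 167.5556 = -0.265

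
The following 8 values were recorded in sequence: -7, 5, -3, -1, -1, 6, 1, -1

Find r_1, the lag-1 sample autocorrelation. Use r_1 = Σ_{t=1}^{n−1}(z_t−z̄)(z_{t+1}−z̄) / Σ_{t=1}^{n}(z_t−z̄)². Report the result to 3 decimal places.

-0.376

Mean z̄ = (-7 + 5 − 3 − 1 − 1 + 6 + 1 − 1)/8 = -0.1250
Numerator Σ_{t=1}^{7}(z_t−z̄)(z_{t+1}−z̄) = -46.1406
Denominator Σ(z_t−z̄)² = 122.8750
r_1 = -46.1406 / 122.8750 = -0.376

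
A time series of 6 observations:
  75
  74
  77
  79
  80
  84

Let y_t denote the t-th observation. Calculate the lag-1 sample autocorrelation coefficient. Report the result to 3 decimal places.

0.438

Mean ȳ = (75 + 74 + 77 + 79 + 80 + 84)/6 = 78.1667
Deviations from mean: -3.1667, -4.1667, -1.1667, 0.8333, 1.8333, 5.8333
Σ(y_t−ȳ)(y_{t+1}−ȳ) = (13.1944) + (4.8611) + (-0.9722) + (1.5278) + (10.6944) = 29.3056
Denominator Σ(y_t−ȳ)² = 66.8333
r_1 = 29.3056 / 66.8333 = 0.438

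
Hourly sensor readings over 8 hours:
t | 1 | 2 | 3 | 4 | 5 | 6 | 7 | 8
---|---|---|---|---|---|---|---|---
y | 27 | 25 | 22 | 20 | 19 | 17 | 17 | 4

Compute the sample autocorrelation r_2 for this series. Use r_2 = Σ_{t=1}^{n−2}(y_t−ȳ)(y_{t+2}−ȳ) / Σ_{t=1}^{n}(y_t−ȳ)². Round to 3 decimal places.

0.170

Mean ȳ = (27 + 25 + 22 + 20 + 19 + 17 + 17 + 4)/8 = 18.8750
Deviations from mean: 8.1250, 6.1250, 3.1250, 1.1250, 0.1250, -1.8750, -1.8750, -14.8750
Numerator Σ_{t=1}^{6}(y_t−ȳ)(y_{t+2}−ȳ) = 58.2188
Denominator Σ(y_t−ȳ)² = 342.8750
r_2 = 58.2188 / 342.8750 = 0.170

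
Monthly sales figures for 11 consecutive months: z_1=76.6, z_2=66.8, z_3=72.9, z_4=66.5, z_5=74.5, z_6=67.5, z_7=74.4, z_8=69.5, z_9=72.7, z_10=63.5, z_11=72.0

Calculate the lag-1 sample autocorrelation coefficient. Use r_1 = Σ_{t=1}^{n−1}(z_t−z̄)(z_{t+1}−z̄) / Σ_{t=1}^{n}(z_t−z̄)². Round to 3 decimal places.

Mean z̄ = (76.6 + 66.8 + 72.9 + 66.5 + 74.5 + 67.5 + 74.4 + 69.5 + 72.7 + 63.5 + 72.0)/11 = 70.6273
Numerator Σ_{t=1}^{10}(z_t−z̄)(z_{t+1}−z̄) = -111.9771
Denominator Σ(z_t−z̄)² = 169.7818
r_1 = -111.9771 / 169.7818 = -0.660

-0.660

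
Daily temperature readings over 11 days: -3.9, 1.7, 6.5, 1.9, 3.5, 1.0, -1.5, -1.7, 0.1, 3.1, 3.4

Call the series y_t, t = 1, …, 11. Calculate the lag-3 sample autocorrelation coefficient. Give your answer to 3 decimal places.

Mean ȳ = (-3.9 + 1.7 + 6.5 + 1.9 + 3.5 + 1.0 − 1.5 − 1.7 + 0.1 + 3.1 + 3.4)/11 = 1.2818
Numerator Σ_{t=1}^{8}(y_t−ȳ)(y_{t+3}−ȳ) = -23.1210
Denominator Σ(y_t−ȳ)² = 85.4564
r_3 = -23.1210 / 85.4564 = -0.271

-0.271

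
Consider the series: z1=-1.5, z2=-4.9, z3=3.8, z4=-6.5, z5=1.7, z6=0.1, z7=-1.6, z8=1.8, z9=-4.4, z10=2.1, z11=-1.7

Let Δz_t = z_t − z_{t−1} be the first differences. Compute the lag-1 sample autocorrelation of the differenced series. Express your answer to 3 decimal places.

-0.820

First differences Δz: -3.4, 8.7, -10.3, 8.2, -1.6, -1.7, 3.4, -6.2, 6.5, -3.8
Mean of differences = -0.0200
Numerator Σ(Δz_t−Δz̄)(Δz_{t+1}−Δz̄) = -305.7704
Denominator Σ(Δz_t−Δz̄)² = 372.7160
r_1(Δz) = -305.7704 / 372.7160 = -0.820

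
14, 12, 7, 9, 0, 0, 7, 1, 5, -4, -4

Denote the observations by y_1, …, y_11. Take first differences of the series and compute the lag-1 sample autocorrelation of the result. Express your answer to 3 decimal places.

First differences Δy: -2, -5, 2, -9, 0, 7, -6, 4, -9, 0
Mean of differences = -1.8000
Numerator Σ(Δy_t−Δȳ)(Δy_{t+1}−Δȳ) = -152.0400
Denominator Σ(Δy_t−Δȳ)² = 263.6000
r_1(Δy) = -152.0400 / 263.6000 = -0.577

-0.577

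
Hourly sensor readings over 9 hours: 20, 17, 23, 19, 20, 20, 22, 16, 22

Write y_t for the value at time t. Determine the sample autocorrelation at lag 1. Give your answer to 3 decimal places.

Mean ȳ = (20 + 17 + 23 + 19 + 20 + 20 + 22 + 16 + 22)/9 = 19.8889
Numerator Σ_{t=1}^{8}(y_t−ȳ)(y_{t+1}−ȳ) = -28.3457
Denominator Σ(y_t−ȳ)² = 42.8889
r_1 = -28.3457 / 42.8889 = -0.661

-0.661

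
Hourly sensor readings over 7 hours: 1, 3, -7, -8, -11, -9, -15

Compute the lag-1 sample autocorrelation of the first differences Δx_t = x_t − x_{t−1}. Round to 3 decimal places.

-0.576

First differences Δx: 2, -10, -1, -3, 2, -6
Mean of differences = -2.6667
Numerator Σ(Δx_t−Δx̄)(Δx_{t+1}−Δx̄) = -64.1111
Denominator Σ(Δx_t−Δx̄)² = 111.3333
r_1(Δx) = -64.1111 / 111.3333 = -0.576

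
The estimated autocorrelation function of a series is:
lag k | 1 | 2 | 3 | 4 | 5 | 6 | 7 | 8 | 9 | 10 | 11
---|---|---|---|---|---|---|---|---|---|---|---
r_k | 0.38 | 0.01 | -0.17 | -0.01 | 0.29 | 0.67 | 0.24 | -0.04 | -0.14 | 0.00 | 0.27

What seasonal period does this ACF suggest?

The largest autocorrelation is r_6 = 0.67; the remaining lags stay at or below 0.38. The elevated value at lag 1 (0.38), dropping to 0.01 at lag 2, reflects decaying short-term dependence rather than seasonality.
The dominant spike at lag 6 indicates a seasonal period of 6.

6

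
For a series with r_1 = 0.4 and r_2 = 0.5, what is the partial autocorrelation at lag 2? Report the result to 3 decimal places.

0.405

φ_{22} = (r_2 − r_1²) / (1 − r_1²)
r_1² = (0.4)² = 0.16
Numerator = 0.5 − 0.1600 = 0.3400; denominator = 1 − 0.1600 = 0.8400
φ_{22} = 0.3400 / 0.8400 = 0.405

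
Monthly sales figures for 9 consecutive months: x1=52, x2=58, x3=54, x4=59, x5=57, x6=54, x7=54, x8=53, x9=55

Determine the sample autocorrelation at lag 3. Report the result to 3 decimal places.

Mean x̄ = (52 + 58 + 54 + 59 + 57 + 54 + 54 + 53 + 55)/9 = 55.1111
Σ(x_t−x̄)(x_{t+3}−x̄) = (-12.0988) + (5.4568) + (1.2346) + (-4.3210) + (-3.9877) + (0.1235) = -13.5926
Denominator Σ(x_t−x̄)² = 44.8889
r_3 = -13.5926 / 44.8889 = -0.303

-0.303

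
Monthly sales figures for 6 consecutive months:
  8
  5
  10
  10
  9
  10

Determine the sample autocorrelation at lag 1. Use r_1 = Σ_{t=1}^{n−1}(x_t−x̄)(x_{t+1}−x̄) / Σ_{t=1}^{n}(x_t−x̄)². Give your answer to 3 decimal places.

Mean x̄ = (8 + 5 + 10 + 10 + 9 + 10)/6 = 8.6667
Σ(x_t−x̄)(x_{t+1}−x̄) = (2.4444) + (-4.8889) + (1.7778) + (0.4444) + (0.4444) = 0.2222
Denominator Σ(x_t−x̄)² = 19.3333
r_1 = 0.2222 / 19.3333 = 0.011

0.011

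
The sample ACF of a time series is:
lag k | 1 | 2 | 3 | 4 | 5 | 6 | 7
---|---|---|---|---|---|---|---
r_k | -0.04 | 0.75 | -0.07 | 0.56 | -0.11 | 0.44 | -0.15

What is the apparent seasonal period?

2

The largest autocorrelation is r_2 = 0.75, with weaker echoes at lags 4 (0.56) and 6 (0.44); the remaining lags stay at or below -0.04.
The dominant spike at lag 2 indicates a seasonal period of 2.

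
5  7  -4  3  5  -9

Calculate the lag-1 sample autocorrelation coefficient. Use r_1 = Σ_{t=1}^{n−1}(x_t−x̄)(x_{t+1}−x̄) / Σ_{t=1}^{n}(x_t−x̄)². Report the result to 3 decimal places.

-0.250

Mean x̄ = (5 + 7 − 4 + 3 + 5 − 9)/6 = 1.1667
Σ(x_t−x̄)(x_{t+1}−x̄) = (22.3611) + (-30.1389) + (-9.4722) + (7.0278) + (-38.9722) = -49.1944
Denominator Σ(x_t−x̄)² = 196.8333
r_1 = -49.1944 / 196.8333 = -0.250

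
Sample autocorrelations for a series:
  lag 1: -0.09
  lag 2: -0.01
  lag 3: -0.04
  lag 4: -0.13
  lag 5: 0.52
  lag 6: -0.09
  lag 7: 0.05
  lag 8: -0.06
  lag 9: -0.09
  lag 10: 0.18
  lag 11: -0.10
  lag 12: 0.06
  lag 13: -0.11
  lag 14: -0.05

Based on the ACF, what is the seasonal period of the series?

The largest autocorrelation is r_5 = 0.52, with a weaker echo at lag 10 (0.18); the remaining lags stay at or below 0.06.
The dominant spike at lag 5 indicates a seasonal period of 5.

5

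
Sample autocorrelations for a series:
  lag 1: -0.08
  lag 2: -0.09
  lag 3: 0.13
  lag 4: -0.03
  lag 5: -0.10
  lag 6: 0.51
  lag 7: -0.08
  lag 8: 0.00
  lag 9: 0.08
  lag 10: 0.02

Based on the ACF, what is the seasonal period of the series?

The largest autocorrelation is r_6 = 0.51; the remaining lags stay at or below 0.13.
The dominant spike at lag 6 indicates a seasonal period of 6.

6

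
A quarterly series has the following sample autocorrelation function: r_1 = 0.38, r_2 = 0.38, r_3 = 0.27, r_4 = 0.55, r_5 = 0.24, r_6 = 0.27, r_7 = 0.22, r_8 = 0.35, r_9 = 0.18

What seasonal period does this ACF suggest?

The largest autocorrelation is r_4 = 0.55; the remaining lags stay at or below 0.38.
The dominant spike at lag 4 indicates a seasonal period of 4.

4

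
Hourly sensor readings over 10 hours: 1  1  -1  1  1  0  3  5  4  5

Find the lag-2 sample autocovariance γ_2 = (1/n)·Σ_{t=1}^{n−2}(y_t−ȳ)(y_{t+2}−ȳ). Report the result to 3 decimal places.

Mean ȳ = (1 + 1 − 1 + 1 + 1 + 0 + 3 + 5 + 4 + 5)/10 = 2.0000
Σ_{t=1}^{8}(y_t−ȳ)(y_{t+2}−ȳ) = 13.0000
γ_2 = 13.0000 / 10 = 1.300

1.300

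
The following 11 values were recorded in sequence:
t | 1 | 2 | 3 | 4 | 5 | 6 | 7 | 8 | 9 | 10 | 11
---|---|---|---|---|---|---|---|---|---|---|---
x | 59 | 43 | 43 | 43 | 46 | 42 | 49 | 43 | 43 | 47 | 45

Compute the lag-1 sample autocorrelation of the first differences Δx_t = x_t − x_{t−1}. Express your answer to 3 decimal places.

First differences Δx: -16, 0, 0, 3, -4, 7, -6, 0, 4, -2
Mean of differences = -1.4000
Numerator Σ(Δx_t−Δx̄)(Δx_{t+1}−Δx̄) = -86.3600
Denominator Σ(Δx_t−Δx̄)² = 366.4000
r_1(Δx) = -86.3600 / 366.4000 = -0.236

-0.236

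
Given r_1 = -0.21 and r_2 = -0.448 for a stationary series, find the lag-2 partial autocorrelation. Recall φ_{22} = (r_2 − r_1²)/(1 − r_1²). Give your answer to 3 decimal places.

φ_{22} = (r_2 − r_1²) / (1 − r_1²)
r_1² = (-0.21)² = 0.0441
Numerator = -0.448 − 0.0441 = -0.4921; denominator = 1 − 0.0441 = 0.9559
φ_{22} = -0.4921 / 0.9559 = -0.515

-0.515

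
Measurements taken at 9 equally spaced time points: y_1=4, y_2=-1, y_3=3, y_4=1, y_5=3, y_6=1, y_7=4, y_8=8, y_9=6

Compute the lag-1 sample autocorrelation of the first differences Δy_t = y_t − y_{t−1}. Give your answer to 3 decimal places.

First differences Δy: -5, 4, -2, 2, -2, 3, 4, -2
Mean of differences = 0.2500
Numerator Σ(Δy_t−Δȳ)(Δy_{t+1}−Δȳ) = -40.3125
Denominator Σ(Δy_t−Δȳ)² = 81.5000
r_1(Δy) = -40.3125 / 81.5000 = -0.495

-0.495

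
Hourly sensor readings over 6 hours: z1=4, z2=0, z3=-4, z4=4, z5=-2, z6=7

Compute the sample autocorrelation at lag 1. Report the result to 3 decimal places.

-0.426

Mean z̄ = (4 + 0 − 4 + 4 − 2 + 7)/6 = 1.5000
Deviations from mean: 2.5000, -1.5000, -5.5000, 2.5000, -3.5000, 5.5000
Σ(z_t−z̄)(z_{t+1}−z̄) = (-3.7500) + (8.2500) + (-13.7500) + (-8.7500) + (-19.2500) = -37.2500
Denominator Σ(z_t−z̄)² = 87.5000
r_1 = -37.2500 / 87.5000 = -0.426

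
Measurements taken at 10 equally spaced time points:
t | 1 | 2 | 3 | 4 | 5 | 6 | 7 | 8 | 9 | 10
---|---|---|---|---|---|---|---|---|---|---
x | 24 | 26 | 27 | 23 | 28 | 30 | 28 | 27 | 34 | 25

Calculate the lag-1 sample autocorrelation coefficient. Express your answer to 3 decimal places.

Mean x̄ = (24 + 26 + 27 + 23 + 28 + 30 + 28 + 27 + 34 + 25)/10 = 27.2000
Numerator Σ_{t=1}^{9}(x_t−x̄)(x_{t+1}−x̄) = -10.4400
Denominator Σ(x_t−x̄)² = 89.6000
r_1 = -10.4400 / 89.6000 = -0.117

-0.117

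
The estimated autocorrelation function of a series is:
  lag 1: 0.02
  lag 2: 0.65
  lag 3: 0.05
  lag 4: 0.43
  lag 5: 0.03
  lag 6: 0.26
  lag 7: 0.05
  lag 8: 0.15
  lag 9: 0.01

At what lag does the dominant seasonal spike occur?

The largest autocorrelation is r_2 = 0.65, with weaker echoes at lags 4 (0.43), 6 (0.26) and 8 (0.15); the remaining lags stay at or below 0.05.
The dominant spike at lag 2 indicates a seasonal period of 2.

2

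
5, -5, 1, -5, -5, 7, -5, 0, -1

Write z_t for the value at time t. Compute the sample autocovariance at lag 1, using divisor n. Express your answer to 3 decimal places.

Mean z̄ = (5 − 5 + 1 − 5 − 5 + 7 − 5 + 0 − 1)/9 = -0.8889
Σ_{t=1}^{8}(z_t−z̄)(z_{t+1}−z̄) = -91.4568
γ_1 = -91.4568 / 9 = -10.162

-10.162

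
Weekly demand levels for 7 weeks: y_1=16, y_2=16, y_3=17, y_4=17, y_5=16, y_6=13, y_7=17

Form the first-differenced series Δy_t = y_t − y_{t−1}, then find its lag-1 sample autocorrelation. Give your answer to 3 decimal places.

-0.318

First differences Δy: 0, 1, 0, -1, -3, 4
Mean of differences = 0.1667
Numerator Σ(Δy_t−Δȳ)(Δy_{t+1}−Δȳ) = -8.5278
Denominator Σ(Δy_t−Δȳ)² = 26.8333
r_1(Δy) = -8.5278 / 26.8333 = -0.318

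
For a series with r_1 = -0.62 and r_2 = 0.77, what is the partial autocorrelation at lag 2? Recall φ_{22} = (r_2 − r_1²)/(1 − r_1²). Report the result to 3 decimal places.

0.626

φ_{22} = (r_2 − r_1²) / (1 − r_1²)
r_1² = (-0.62)² = 0.3844
Numerator = 0.77 − 0.3844 = 0.3856; denominator = 1 − 0.3844 = 0.6156
φ_{22} = 0.3856 / 0.6156 = 0.626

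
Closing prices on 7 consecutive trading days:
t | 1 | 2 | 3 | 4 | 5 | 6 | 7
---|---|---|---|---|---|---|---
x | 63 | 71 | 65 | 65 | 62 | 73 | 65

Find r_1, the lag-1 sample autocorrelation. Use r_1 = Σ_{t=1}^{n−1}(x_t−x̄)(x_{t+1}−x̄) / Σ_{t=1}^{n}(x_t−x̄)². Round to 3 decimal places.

Mean x̄ = (63 + 71 + 65 + 65 + 62 + 73 + 65)/7 = 66.2857
Σ(x_t−x̄)(x_{t+1}−x̄) = (-15.4898) + (-6.0612) + (1.6531) + (5.5102) + (-28.7755) + (-8.6327) = -51.7959
Denominator Σ(x_t−x̄)² = 101.4286
r_1 = -51.7959 / 101.4286 = -0.511

-0.511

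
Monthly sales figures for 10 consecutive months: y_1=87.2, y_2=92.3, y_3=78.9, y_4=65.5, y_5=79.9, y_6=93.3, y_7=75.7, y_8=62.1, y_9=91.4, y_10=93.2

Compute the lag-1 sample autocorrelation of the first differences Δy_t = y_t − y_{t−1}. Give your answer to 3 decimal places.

-0.109

First differences Δy: 5.1, -13.4, -13.4, 14.4, 13.4, -17.6, -13.6, 29.3, 1.8
Mean of differences = 0.6667
Numerator Σ(Δy_t−Δȳ)(Δy_{t+1}−Δȳ) = -230.8444
Denominator Σ(Δy_t−Δȳ)² = 2124.5000
r_1(Δy) = -230.8444 / 2124.5000 = -0.109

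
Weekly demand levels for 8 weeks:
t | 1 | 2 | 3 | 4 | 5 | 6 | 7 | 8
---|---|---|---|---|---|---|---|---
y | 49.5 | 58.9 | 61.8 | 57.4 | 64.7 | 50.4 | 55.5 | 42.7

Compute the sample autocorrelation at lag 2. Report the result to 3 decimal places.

0.238

Mean ȳ = (49.5 + 58.9 + 61.8 + 57.4 + 64.7 + 50.4 + 55.5 + 42.7)/8 = 55.1125
Deviations from mean: -5.6125, 3.7875, 6.6875, 2.2875, 9.5875, -4.7125, 0.3875, -12.4125
Numerator Σ_{t=1}^{6}(y_t−ȳ)(y_{t+2}−ȳ) = 86.6759
Denominator Σ(y_t−ȳ)² = 364.1488
r_2 = 86.6759 / 364.1488 = 0.238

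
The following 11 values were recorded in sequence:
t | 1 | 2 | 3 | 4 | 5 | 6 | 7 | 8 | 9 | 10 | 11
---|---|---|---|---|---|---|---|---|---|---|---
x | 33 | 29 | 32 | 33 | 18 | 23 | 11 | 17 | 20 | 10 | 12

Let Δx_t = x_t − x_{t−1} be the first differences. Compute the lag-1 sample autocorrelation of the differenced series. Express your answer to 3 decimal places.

First differences Δx: -4, 3, 1, -15, 5, -12, 6, 3, -10, 2
Mean of differences = -2.1000
Numerator Σ(Δx_t−Δx̄)(Δx_{t+1}−Δx̄) = -307.3100
Denominator Σ(Δx_t−Δx̄)² = 524.9000
r_1(Δx) = -307.3100 / 524.9000 = -0.585

-0.585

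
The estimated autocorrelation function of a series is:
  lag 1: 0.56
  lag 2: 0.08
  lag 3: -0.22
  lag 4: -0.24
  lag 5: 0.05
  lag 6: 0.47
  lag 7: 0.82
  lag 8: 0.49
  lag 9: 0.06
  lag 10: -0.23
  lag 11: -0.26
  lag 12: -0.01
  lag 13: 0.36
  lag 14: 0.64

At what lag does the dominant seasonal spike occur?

7

The largest autocorrelation is r_7 = 0.82, with a weaker echo at lag 14 (0.64); the remaining lags stay at or below 0.56. The elevated value at lag 1 (0.56), dropping to 0.08 at lag 2, reflects decaying short-term dependence rather than seasonality.
The dominant spike at lag 7 indicates a seasonal period of 7.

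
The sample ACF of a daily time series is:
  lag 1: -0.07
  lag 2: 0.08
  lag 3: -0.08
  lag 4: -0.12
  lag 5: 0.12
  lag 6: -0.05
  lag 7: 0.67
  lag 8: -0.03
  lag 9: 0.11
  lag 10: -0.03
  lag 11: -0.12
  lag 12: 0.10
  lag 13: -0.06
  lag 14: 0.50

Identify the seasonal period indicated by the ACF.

7

The largest autocorrelation is r_7 = 0.67, with a weaker echo at lag 14 (0.50); the remaining lags stay at or below 0.12.
The dominant spike at lag 7 indicates a seasonal period of 7.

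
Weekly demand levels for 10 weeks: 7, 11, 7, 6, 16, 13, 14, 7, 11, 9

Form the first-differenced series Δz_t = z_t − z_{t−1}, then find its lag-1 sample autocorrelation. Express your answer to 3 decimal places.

-0.463

First differences Δz: 4, -4, -1, 10, -3, 1, -7, 4, -2
Mean of differences = 0.2222
Numerator Σ(Δz_t−Δz̄)(Δz_{t+1}−Δz̄) = -98.0494
Denominator Σ(Δz_t−Δz̄)² = 211.5556
r_1(Δz) = -98.0494 / 211.5556 = -0.463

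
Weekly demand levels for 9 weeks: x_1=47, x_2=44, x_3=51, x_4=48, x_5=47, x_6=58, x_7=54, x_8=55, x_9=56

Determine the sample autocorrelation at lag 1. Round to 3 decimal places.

0.344

Mean x̄ = (47 + 44 + 51 + 48 + 47 + 58 + 54 + 55 + 56)/9 = 51.1111
Numerator Σ_{t=1}^{8}(x_t−x̄)(x_{t+1}−x̄) = 64.9877
Denominator Σ(x_t−x̄)² = 188.8889
r_1 = 64.9877 / 188.8889 = 0.344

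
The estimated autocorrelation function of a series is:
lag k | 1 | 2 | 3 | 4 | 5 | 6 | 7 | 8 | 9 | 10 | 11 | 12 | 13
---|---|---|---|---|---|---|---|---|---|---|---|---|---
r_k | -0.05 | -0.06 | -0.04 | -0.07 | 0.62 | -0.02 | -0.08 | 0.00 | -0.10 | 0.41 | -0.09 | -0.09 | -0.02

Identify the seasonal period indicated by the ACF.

The largest autocorrelation is r_5 = 0.62, with a weaker echo at lag 10 (0.41); the remaining lags stay at or below 0.00.
The dominant spike at lag 5 indicates a seasonal period of 5.

5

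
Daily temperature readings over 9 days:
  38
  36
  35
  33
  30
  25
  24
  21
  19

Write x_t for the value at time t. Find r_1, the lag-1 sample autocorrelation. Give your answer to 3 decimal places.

0.693

Mean x̄ = (38 + 36 + 35 + 33 + 30 + 25 + 24 + 21 + 19)/9 = 29.0000
Numerator Σ_{t=1}^{8}(x_t−x̄)(x_{t+1}−x̄) = 269.0000
Denominator Σ(x_t−x̄)² = 388.0000
r_1 = 269.0000 / 388.0000 = 0.693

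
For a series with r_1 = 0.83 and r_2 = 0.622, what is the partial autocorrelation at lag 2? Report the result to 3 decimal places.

φ_{22} = (r_2 − r_1²) / (1 − r_1²)
r_1² = (0.83)² = 0.6889
Numerator = 0.622 − 0.6889 = -0.0669; denominator = 1 − 0.6889 = 0.3111
φ_{22} = -0.0669 / 0.3111 = -0.215

-0.215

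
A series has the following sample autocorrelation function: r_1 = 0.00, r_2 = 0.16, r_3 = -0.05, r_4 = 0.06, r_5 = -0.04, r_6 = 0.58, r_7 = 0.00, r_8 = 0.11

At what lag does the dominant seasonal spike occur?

6

The largest autocorrelation is r_6 = 0.58; the remaining lags stay at or below 0.16.
The dominant spike at lag 6 indicates a seasonal period of 6.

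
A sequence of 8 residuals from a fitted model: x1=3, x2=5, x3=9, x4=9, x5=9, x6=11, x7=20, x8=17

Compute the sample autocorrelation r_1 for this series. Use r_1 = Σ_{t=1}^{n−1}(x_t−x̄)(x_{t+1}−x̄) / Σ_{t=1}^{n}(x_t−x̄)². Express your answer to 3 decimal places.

Mean x̄ = (3 + 5 + 9 + 9 + 9 + 11 + 20 + 17)/8 = 10.3750
Deviations from mean: -7.3750, -5.3750, -1.3750, -1.3750, -1.3750, 0.6250, 9.6250, 6.6250
Σ(x_t−x̄)(x_{t+1}−x̄) = (39.6406) + (7.3906) + (1.8906) + (1.8906) + (-0.8594) + (6.0156) + (63.7656) = 119.7344
Denominator Σ(x_t−x̄)² = 225.8750
r_1 = 119.7344 / 225.8750 = 0.530

0.530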